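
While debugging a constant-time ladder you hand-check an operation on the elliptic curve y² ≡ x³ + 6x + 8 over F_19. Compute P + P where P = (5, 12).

(10, 2)

tangent at (5, 12): λ = (3·5² + 6)/(2·12) ≡ 5/5. 5⁻¹ ≡ 4 (mod 19) since 5·4 = 20 ≡ 1, so λ ≡ 5·4 ≡ 1.
  x = λ² - 5 - 5 = 1 - 10 ≡ 10; y = λ·(5 - 10) - 12 ≡ 2. → (10, 2)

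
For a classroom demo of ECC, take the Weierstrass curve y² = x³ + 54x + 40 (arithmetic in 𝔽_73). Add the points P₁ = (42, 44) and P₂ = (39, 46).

(42, 44) + (39, 46). λ = (46 - 44)/(39 - 42) ≡ 2/70 mod 73. 70⁻¹ ≡ 24 (mod 73), so λ ≡ 48.
  x = λ² - 42 - 39 = 2304 - 81 ≡ 33; y = λ·(42 - 33) - 44 ≡ 23. → (33, 23)

(33, 23)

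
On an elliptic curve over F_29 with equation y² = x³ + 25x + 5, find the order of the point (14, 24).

7

2P: tangent at (14, 24): λ = (3·14² + 25)/(2·24) ≡ 4/19. 19⁻¹ ≡ 26 (mod 29) since 19·26 = 494 ≡ 1, so λ ≡ 4·26 ≡ 17.
  x = λ² - 14 - 14 = 289 - 28 ≡ 0; y = λ·(14 - 0) - 24 ≡ 11. → (0, 11)
3P: (0, 11) + (14, 24). λ = (24 - 11)/(14 - 0) ≡ 13/14 mod 29. 14⁻¹ ≡ 27 (mod 29) since 14·27 = 378 ≡ 1, so λ ≡ 3.
  x = λ² - 0 - 14 = 9 - 14 ≡ 24; y = λ·(0 - 24) - 11 ≡ 4. → (24, 4)
4P: (24, 4) + (14, 24). λ = (24 - 4)/(14 - 24) ≡ 20/19 mod 29. 19⁻¹ ≡ 26 (mod 29), so λ ≡ 27.
  x = λ² - 24 - 14 = 729 - 38 ≡ 24; y = λ·(24 - 24) - 4 ≡ 25. → (24, 25)
5P: (24, 25) + (14, 24). λ = (24 - 25)/(14 - 24) ≡ 28/19 mod 29. 19⁻¹ ≡ 26 (mod 29), so λ ≡ 3.
  x = λ² - 24 - 14 = 9 - 38 ≡ 0; y = λ·(24 - 0) - 25 ≡ 18. → (0, 18)
6P: (0, 18) + (14, 24). λ = (24 - 18)/(14 - 0) ≡ 6/14 mod 29. 14⁻¹ ≡ 27 (mod 29) since 14·27 = 378 ≡ 1, so λ ≡ 17.
  x = λ² - 0 - 14 = 289 - 14 ≡ 14; y = λ·(0 - 14) - 18 ≡ 5. → (14, 5)
7P: (14, 5) + (14, 24): same x and y₁ ≡ -y₂, so the sum is O.
7P = O, so the order is 7.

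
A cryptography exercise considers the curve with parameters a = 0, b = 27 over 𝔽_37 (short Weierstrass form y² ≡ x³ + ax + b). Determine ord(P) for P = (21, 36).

2P: tangent at (21, 36): λ = (3·21² + 0)/(2·36) ≡ 28/35. 35⁻¹ ≡ 18 (mod 37) since 35·18 = 630 ≡ 1, so λ ≡ 28·18 ≡ 23.
  x = λ² - 21 - 21 = 529 - 42 ≡ 6; y = λ·(21 - 6) - 36 ≡ 13. → (6, 13)
3P: (6, 13) + (21, 36). λ = (36 - 13)/(21 - 6) ≡ 23/15 mod 37. 15⁻¹ ≡ 5 (mod 37), so λ ≡ 4.
  x = λ² - 6 - 21 = 16 - 27 ≡ 26; y = λ·(6 - 26) - 13 ≡ 18. → (26, 18)
4P: (26, 18) + (21, 36). λ = (36 - 18)/(21 - 26) ≡ 18/32 mod 37. 32⁻¹ ≡ 22 (mod 37), so λ ≡ 26.
  x = λ² - 26 - 21 = 676 - 47 ≡ 0; y = λ·(26 - 0) - 18 ≡ 29. → (0, 29)
5P: (0, 29) + (21, 36). λ = (36 - 29)/(21 - 0) ≡ 7/21 mod 37. 21⁻¹ ≡ 30 (mod 37) since 21·30 = 630 ≡ 1, so λ ≡ 25.
  x = λ² - 0 - 21 = 625 - 21 ≡ 12; y = λ·(0 - 12) - 29 ≡ 4. → (12, 4)
6P: (12, 4) + (21, 36). λ = (36 - 4)/(21 - 12) ≡ 32/9 mod 37. 9⁻¹ ≡ 33 (mod 37), so λ ≡ 20.
  x = λ² - 12 - 21 = 400 - 33 ≡ 34; y = λ·(12 - 34) - 4 ≡ 0. → (34, 0)
7P: (34, 0) + (21, 36). λ = (36 - 0)/(21 - 34) ≡ 36/24 mod 37. 24⁻¹ ≡ 17 (mod 37), so λ ≡ 20.
  x = λ² - 34 - 21 = 400 - 55 ≡ 12; y = λ·(34 - 12) - 0 ≡ 33. → (12, 33)
8P: (12, 33) + (21, 36). λ = (36 - 33)/(21 - 12) ≡ 3/9 mod 37. 9⁻¹ ≡ 33 (mod 37), so λ ≡ 25.
  x = λ² - 12 - 21 = 625 - 33 ≡ 0; y = λ·(12 - 0) - 33 ≡ 8. → (0, 8)
9P: (0, 8) + (21, 36). λ = (36 - 8)/(21 - 0) ≡ 28/21 mod 37. 21⁻¹ ≡ 30 (mod 37), so λ ≡ 26.
  x = λ² - 0 - 21 = 676 - 21 ≡ 26; y = λ·(0 - 26) - 8 ≡ 19. → (26, 19)
10P: (26, 19) + (21, 36). λ = (36 - 19)/(21 - 26) ≡ 17/32 mod 37. 32⁻¹ ≡ 22 (mod 37), so λ ≡ 4.
  x = λ² - 26 - 21 = 16 - 47 ≡ 6; y = λ·(26 - 6) - 19 ≡ 24. → (6, 24)
11P: (6, 24) + (21, 36). λ = (36 - 24)/(21 - 6) ≡ 12/15 mod 37. 15⁻¹ ≡ 5 (mod 37) since 15·5 = 75 ≡ 1, so λ ≡ 23.
  x = λ² - 6 - 21 = 529 - 27 ≡ 21; y = λ·(6 - 21) - 24 ≡ 1. → (21, 1)
12P: (21, 1) + (21, 36): same x and y₁ ≡ -y₂, so the sum is O.
12P = O, so the order is 12.

12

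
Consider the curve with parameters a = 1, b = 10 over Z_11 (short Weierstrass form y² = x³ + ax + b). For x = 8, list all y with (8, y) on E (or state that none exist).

x³ + 1x + 10 = 530 ≡ 2 (mod 11).
2 is a non-residue mod 11; no y exists.

none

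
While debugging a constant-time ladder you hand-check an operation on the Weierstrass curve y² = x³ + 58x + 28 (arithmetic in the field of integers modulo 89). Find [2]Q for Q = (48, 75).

tangent at (48, 75): λ = (3·48² + 58)/(2·75) ≡ 28/61. 61⁻¹ ≡ 54 (mod 89), so λ ≡ 28·54 ≡ 88.
  x = λ² - 48 - 48 = 7744 - 96 ≡ 83; y = λ·(48 - 83) - 75 ≡ 49. → (83, 49)

(83, 49)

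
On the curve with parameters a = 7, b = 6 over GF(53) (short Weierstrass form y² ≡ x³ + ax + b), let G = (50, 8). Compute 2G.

tangent at (50, 8): λ = (3·50² + 7)/(2·8) ≡ 34/16. 16⁻¹ ≡ 10 (mod 53), so λ ≡ 34·10 ≡ 22.
  x = λ² - 50 - 50 = 484 - 100 ≡ 13; y = λ·(50 - 13) - 8 ≡ 11. → (13, 11)

(13, 11)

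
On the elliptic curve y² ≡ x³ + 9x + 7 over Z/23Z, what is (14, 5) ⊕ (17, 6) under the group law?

(14, 5) + (17, 6). λ = (6 - 5)/(17 - 14) ≡ 1/3 mod 23. 3⁻¹ ≡ 8 (mod 23), so λ ≡ 8.
  x = λ² - 14 - 17 = 64 - 31 ≡ 10; y = λ·(14 - 10) - 5 ≡ 4. → (10, 4)

(10, 4)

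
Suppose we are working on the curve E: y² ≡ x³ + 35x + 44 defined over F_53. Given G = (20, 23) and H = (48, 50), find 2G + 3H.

First 2G:
Repeated addition: build up to 2G.
2G: tangent at (20, 23): λ = (3·20² + 35)/(2·23) ≡ 16/46. 46⁻¹ ≡ 15 (mod 53), so λ ≡ 16·15 ≡ 28.
  x = λ² - 20 - 20 = 784 - 40 ≡ 2; y = λ·(20 - 2) - 23 ≡ 4. → (2, 4)
2G = (2, 4).
Next 3H:
Repeated addition: build up to 3H.
2H: tangent at (48, 50): λ = (3·48² + 35)/(2·50) ≡ 4/47. 47⁻¹ ≡ 44 (mod 53) since 47·44 = 2068 ≡ 1, so λ ≡ 4·44 ≡ 17.
  x = λ² - 48 - 48 = 289 - 96 ≡ 34; y = λ·(48 - 34) - 50 ≡ 29. → (34, 29)
3H: (34, 29) + (48, 50). λ = (50 - 29)/(48 - 34) ≡ 21/14 mod 53. 14⁻¹ ≡ 19 (mod 53), so λ ≡ 28.
  x = λ² - 34 - 48 = 784 - 82 ≡ 13; y = λ·(34 - 13) - 29 ≡ 29. → (13, 29)
3H = (13, 29).
Finally 2G + 3H:
(2, 4) + (13, 29). λ = (29 - 4)/(13 - 2) ≡ 25/11 mod 53. 11⁻¹ ≡ 29 (mod 53), so λ ≡ 36.
  x = λ² - 2 - 13 = 1296 - 15 ≡ 9; y = λ·(2 - 9) - 4 ≡ 9. → (9, 9)

(9, 9)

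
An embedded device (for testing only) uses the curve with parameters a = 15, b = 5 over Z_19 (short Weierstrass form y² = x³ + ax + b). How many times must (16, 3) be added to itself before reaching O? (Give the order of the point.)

8

2P: tangent at (16, 3): λ = (3·16² + 15)/(2·3) ≡ 4/6. 6⁻¹ ≡ 16 (mod 19) since 6·16 = 96 ≡ 1, so λ ≡ 4·16 ≡ 7.
  x = λ² - 16 - 16 = 49 - 32 ≡ 17; y = λ·(16 - 17) - 3 ≡ 9. → (17, 9)
3P: (17, 9) + (16, 3). λ = (3 - 9)/(16 - 17) ≡ 13/18 mod 19. 18⁻¹ ≡ 18 (mod 19), so λ ≡ 6.
  x = λ² - 17 - 16 = 36 - 33 ≡ 3; y = λ·(17 - 3) - 9 ≡ 18. → (3, 18)
4P: (3, 18) + (16, 3). λ = (3 - 18)/(16 - 3) ≡ 4/13 mod 19. 13⁻¹ ≡ 3 (mod 19) since 13·3 = 39 ≡ 1, so λ ≡ 12.
  x = λ² - 3 - 16 = 144 - 19 ≡ 11; y = λ·(3 - 11) - 18 ≡ 0. → (11, 0)
5P: (11, 0) + (16, 3). λ = (3 - 0)/(16 - 11) ≡ 3/5 mod 19. 5⁻¹ ≡ 4 (mod 19), so λ ≡ 12.
  x = λ² - 11 - 16 = 144 - 27 ≡ 3; y = λ·(11 - 3) - 0 ≡ 1. → (3, 1)
6P: (3, 1) + (16, 3). λ = (3 - 1)/(16 - 3) ≡ 2/13 mod 19. 13⁻¹ ≡ 3 (mod 19), so λ ≡ 6.
  x = λ² - 3 - 16 = 36 - 19 ≡ 17; y = λ·(3 - 17) - 1 ≡ 10. → (17, 10)
7P: (17, 10) + (16, 3). λ = (3 - 10)/(16 - 17) ≡ 12/18 mod 19. 18⁻¹ ≡ 18 (mod 19) since 18·18 = 324 ≡ 1, so λ ≡ 7.
  x = λ² - 17 - 16 = 49 - 33 ≡ 16; y = λ·(17 - 16) - 10 ≡ 16. → (16, 16)
8P: (16, 16) + (16, 3): same x and y₁ ≡ -y₂, so the sum is O.
8P = O, so the order is 8.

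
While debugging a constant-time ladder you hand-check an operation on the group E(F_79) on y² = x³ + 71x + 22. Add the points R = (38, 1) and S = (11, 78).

(38, 1) + (11, 78). λ = (78 - 1)/(11 - 38) ≡ 77/52 mod 79. 52⁻¹ ≡ 38 (mod 79) since 52·38 = 1976 ≡ 1, so λ ≡ 3.
  x = λ² - 38 - 11 = 9 - 49 ≡ 39; y = λ·(38 - 39) - 1 ≡ 75. → (39, 75)

(39, 75)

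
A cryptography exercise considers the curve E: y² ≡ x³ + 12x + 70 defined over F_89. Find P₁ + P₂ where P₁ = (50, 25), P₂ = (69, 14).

(12, 42)

(50, 25) + (69, 14). λ = (14 - 25)/(69 - 50) ≡ 78/19 mod 89. 19⁻¹ ≡ 75 (mod 89), so λ ≡ 65.
  x = λ² - 50 - 69 = 4225 - 119 ≡ 12; y = λ·(50 - 12) - 25 ≡ 42. → (12, 42)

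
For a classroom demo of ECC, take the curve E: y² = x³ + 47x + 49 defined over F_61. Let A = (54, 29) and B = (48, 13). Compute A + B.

(0, 54)

(54, 29) + (48, 13). λ = (13 - 29)/(48 - 54) ≡ 45/55 mod 61. 55⁻¹ ≡ 10 (mod 61), so λ ≡ 23.
  x = λ² - 54 - 48 = 529 - 102 ≡ 0; y = λ·(54 - 0) - 29 ≡ 54. → (0, 54)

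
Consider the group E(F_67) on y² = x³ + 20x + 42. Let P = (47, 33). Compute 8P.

O

Repeated addition: build up to 8P.
2P: tangent at (47, 33): λ = (3·47² + 20)/(2·33) ≡ 14/66. 66⁻¹ ≡ 66 (mod 67) since 66·66 = 4356 ≡ 1, so λ ≡ 14·66 ≡ 53.
  x = λ² - 47 - 47 = 2809 - 94 ≡ 35; y = λ·(47 - 35) - 33 ≡ 0. → (35, 0)
3P: (35, 0) + (47, 33). λ = (33 - 0)/(47 - 35) ≡ 33/12 mod 67. 12⁻¹ ≡ 28 (mod 67), so λ ≡ 53.
  x = λ² - 35 - 47 = 2809 - 82 ≡ 47; y = λ·(35 - 47) - 0 ≡ 34. → (47, 34)
4P: (47, 34) + (47, 33): same x and y₁ ≡ -y₂, so the sum is the point at infinity.
5P: the point at infinity + (47, 33) = (47, 33) (identity).
6P: tangent at (47, 33): λ = (3·47² + 20)/(2·33) ≡ 14/66. 66⁻¹ ≡ 66 (mod 67), so λ ≡ 14·66 ≡ 53.
  x = λ² - 47 - 47 = 2809 - 94 ≡ 35; y = λ·(47 - 35) - 33 ≡ 0. → (35, 0)
7P: (35, 0) + (47, 33). λ = (33 - 0)/(47 - 35) ≡ 33/12 mod 67. 12⁻¹ ≡ 28 (mod 67) since 12·28 = 336 ≡ 1, so λ ≡ 53.
  x = λ² - 35 - 47 = 2809 - 82 ≡ 47; y = λ·(35 - 47) - 0 ≡ 34. → (47, 34)
8P: (47, 34) + (47, 33): same x and y₁ ≡ -y₂, so the sum is the point at infinity.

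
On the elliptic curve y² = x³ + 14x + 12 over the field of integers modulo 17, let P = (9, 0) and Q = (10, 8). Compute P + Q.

(11, 1)

(9, 0) + (10, 8). λ = (8 - 0)/(10 - 9) ≡ 8/1 mod 17. 1⁻¹ ≡ 1 (mod 17), so λ ≡ 8.
  x = λ² - 9 - 10 = 64 - 19 ≡ 11; y = λ·(9 - 11) - 0 ≡ 1. → (11, 1)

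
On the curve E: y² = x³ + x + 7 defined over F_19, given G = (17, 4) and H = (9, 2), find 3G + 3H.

First 3G:
Repeated addition: build up to 3G.
2G: tangent at (17, 4): λ = (3·17² + 1)/(2·4) ≡ 13/8. 8⁻¹ ≡ 12 (mod 19) since 8·12 = 96 ≡ 1, so λ ≡ 13·12 ≡ 4.
  x = λ² - 17 - 17 = 16 - 34 ≡ 1; y = λ·(17 - 1) - 4 ≡ 3. → (1, 3)
3G: (1, 3) + (17, 4). λ = (4 - 3)/(17 - 1) ≡ 1/16 mod 19. 16⁻¹ ≡ 6 (mod 19), so λ ≡ 6.
  x = λ² - 1 - 17 = 36 - 18 ≡ 18; y = λ·(1 - 18) - 3 ≡ 9. → (18, 9)
3G = (18, 9).
Next 3H:
Repeated addition: build up to 3H.
2H: tangent at (9, 2): λ = (3·9² + 1)/(2·2) ≡ 16/4. 4⁻¹ ≡ 5 (mod 19) since 4·5 = 20 ≡ 1, so λ ≡ 16·5 ≡ 4.
  x = λ² - 9 - 9 = 16 - 18 ≡ 17; y = λ·(9 - 17) - 2 ≡ 4. → (17, 4)
3H: (17, 4) + (9, 2). λ = (2 - 4)/(9 - 17) ≡ 17/11 mod 19. 11⁻¹ ≡ 7 (mod 19) since 11·7 = 77 ≡ 1, so λ ≡ 5.
  x = λ² - 17 - 9 = 25 - 26 ≡ 18; y = λ·(17 - 18) - 4 ≡ 10. → (18, 10)
3H = (18, 10).
Finally 3G + 3H:
(18, 9) + (18, 10): same x and y₁ ≡ -y₂, so the sum is O.

O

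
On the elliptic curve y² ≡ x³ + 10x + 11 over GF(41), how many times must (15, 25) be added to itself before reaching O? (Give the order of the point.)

2P: tangent at (15, 25): λ = (3·15² + 10)/(2·25) ≡ 29/9. 9⁻¹ ≡ 32 (mod 41), so λ ≡ 29·32 ≡ 26.
  x = λ² - 15 - 15 = 676 - 30 ≡ 31; y = λ·(15 - 31) - 25 ≡ 10. → (31, 10)
3P: (31, 10) + (15, 25). λ = (25 - 10)/(15 - 31) ≡ 15/25 mod 41. 25⁻¹ ≡ 23 (mod 41) since 25·23 = 575 ≡ 1, so λ ≡ 17.
  x = λ² - 31 - 15 = 289 - 46 ≡ 38; y = λ·(31 - 38) - 10 ≡ 35. → (38, 35)
4P: (38, 35) + (15, 25). λ = (25 - 35)/(15 - 38) ≡ 31/18 mod 41. 18⁻¹ ≡ 16 (mod 41) since 18·16 = 288 ≡ 1, so λ ≡ 4.
  x = λ² - 38 - 15 = 16 - 53 ≡ 4; y = λ·(38 - 4) - 35 ≡ 19. → (4, 19)
5P: (4, 19) + (15, 25). λ = (25 - 19)/(15 - 4) ≡ 6/11 mod 41. 11⁻¹ ≡ 15 (mod 41), so λ ≡ 8.
  x = λ² - 4 - 15 = 64 - 19 ≡ 4; y = λ·(4 - 4) - 19 ≡ 22. → (4, 22)
6P: (4, 22) + (15, 25). λ = (25 - 22)/(15 - 4) ≡ 3/11 mod 41. 11⁻¹ ≡ 15 (mod 41) since 11·15 = 165 ≡ 1, so λ ≡ 4.
  x = λ² - 4 - 15 = 16 - 19 ≡ 38; y = λ·(4 - 38) - 22 ≡ 6. → (38, 6)
7P: (38, 6) + (15, 25). λ = (25 - 6)/(15 - 38) ≡ 19/18 mod 41. 18⁻¹ ≡ 16 (mod 41) since 18·16 = 288 ≡ 1, so λ ≡ 17.
  x = λ² - 38 - 15 = 289 - 53 ≡ 31; y = λ·(38 - 31) - 6 ≡ 31. → (31, 31)
8P: (31, 31) + (15, 25). λ = (25 - 31)/(15 - 31) ≡ 35/25 mod 41. 25⁻¹ ≡ 23 (mod 41), so λ ≡ 26.
  x = λ² - 31 - 15 = 676 - 46 ≡ 15; y = λ·(31 - 15) - 31 ≡ 16. → (15, 16)
9P: (15, 16) + (15, 25): same x and y₁ ≡ -y₂, so the sum is O.
9P = O, so the order is 9.

9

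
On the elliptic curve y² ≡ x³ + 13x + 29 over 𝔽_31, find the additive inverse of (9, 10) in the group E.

(9, 21)

-(9, 10) = (9, -10 mod 31) = (9, 21).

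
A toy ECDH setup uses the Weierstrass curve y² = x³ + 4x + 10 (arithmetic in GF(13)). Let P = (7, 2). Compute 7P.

(0, 7)

Double-and-add on 7 = (111)₂. Start with P = (7, 2) for the leading 1-bit.
double: tangent at (7, 2): λ = (3·7² + 4)/(2·2) ≡ 8/4. 4⁻¹ ≡ 10 (mod 13) since 4·10 = 40 ≡ 1, so λ ≡ 8·10 ≡ 2.
  x = λ² - 7 - 7 = 4 - 14 ≡ 3; y = λ·(7 - 3) - 2 ≡ 6. → (3, 6)
add P: (3, 6) + (7, 2). λ = (2 - 6)/(7 - 3) ≡ 9/4 mod 13. 4⁻¹ ≡ 10 (mod 13) since 4·10 = 40 ≡ 1, so λ ≡ 12.
  x = λ² - 3 - 7 = 144 - 10 ≡ 4; y = λ·(3 - 4) - 6 ≡ 8. → (4, 8)
double: tangent at (4, 8): λ = (3·4² + 4)/(2·8) ≡ 0/3. 3⁻¹ ≡ 9 (mod 13), so λ ≡ 0·9 ≡ 0.
  x = λ² - 4 - 4 = 0 - 8 ≡ 5; y = λ·(4 - 5) - 8 ≡ 5. → (5, 5)
add P: (5, 5) + (7, 2). λ = (2 - 5)/(7 - 5) ≡ 10/2 mod 13. 2⁻¹ ≡ 7 (mod 13), so λ ≡ 5.
  x = λ² - 5 - 7 = 25 - 12 ≡ 0; y = λ·(5 - 0) - 5 ≡ 7. → (0, 7)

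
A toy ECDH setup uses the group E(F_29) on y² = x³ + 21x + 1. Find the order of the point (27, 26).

2P: tangent at (27, 26): λ = (3·27² + 21)/(2·26) ≡ 4/23. 23⁻¹ ≡ 24 (mod 29), so λ ≡ 4·24 ≡ 9.
  x = λ² - 27 - 27 = 81 - 54 ≡ 27; y = λ·(27 - 27) - 26 ≡ 3. → (27, 3)
3P: (27, 3) + (27, 26): same x and y₁ ≡ -y₂, so the sum is the point at infinity.
3P = the point at infinity, so the order is 3.

3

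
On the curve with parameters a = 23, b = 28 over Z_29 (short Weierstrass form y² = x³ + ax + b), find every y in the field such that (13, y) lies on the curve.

x³ + 23x + 28 = 2524 ≡ 1 (mod 29).
Square roots of 1 mod 29: 1 and 28 (since 1² = 1 ≡ 1).

1, 28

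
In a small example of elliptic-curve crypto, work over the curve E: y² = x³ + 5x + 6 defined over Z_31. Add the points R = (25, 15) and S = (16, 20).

(25, 15) + (16, 20). λ = (20 - 15)/(16 - 25) ≡ 5/22 mod 31. 22⁻¹ ≡ 24 (mod 31) since 22·24 = 528 ≡ 1, so λ ≡ 27.
  x = λ² - 25 - 16 = 729 - 41 ≡ 6; y = λ·(25 - 6) - 15 ≡ 2. → (6, 2)

(6, 2)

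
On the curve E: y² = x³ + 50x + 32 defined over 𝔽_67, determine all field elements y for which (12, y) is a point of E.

x³ + 50x + 32 = 2360 ≡ 15 (mod 67).
Square roots of 15 mod 67: 22 and 45 (since 22² = 484 ≡ 15).

22, 45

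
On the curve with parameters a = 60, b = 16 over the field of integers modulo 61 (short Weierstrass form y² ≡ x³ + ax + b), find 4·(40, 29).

Write G = (40, 29).
Repeated addition: build up to 4G.
2G: tangent at (40, 29): λ = (3·40² + 60)/(2·29) ≡ 41/58. 58⁻¹ ≡ 20 (mod 61), so λ ≡ 41·20 ≡ 27.
  x = λ² - 40 - 40 = 729 - 80 ≡ 39; y = λ·(40 - 39) - 29 ≡ 59. → (39, 59)
3G: (39, 59) + (40, 29). λ = (29 - 59)/(40 - 39) ≡ 31/1 mod 61. 1⁻¹ ≡ 1 (mod 61) since 1·1 = 1 ≡ 1, so λ ≡ 31.
  x = λ² - 39 - 40 = 961 - 79 ≡ 28; y = λ·(39 - 28) - 59 ≡ 38. → (28, 38)
4G: (28, 38) + (40, 29). λ = (29 - 38)/(40 - 28) ≡ 52/12 mod 61. 12⁻¹ ≡ 56 (mod 61), so λ ≡ 45.
  x = λ² - 28 - 40 = 2025 - 68 ≡ 5; y = λ·(28 - 5) - 38 ≡ 21. → (5, 21)

(5, 21)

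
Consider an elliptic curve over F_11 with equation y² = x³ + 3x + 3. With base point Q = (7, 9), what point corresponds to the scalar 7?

Double-and-add on 7 = (111)₂. Start with Q = (7, 9) for the leading 1-bit.
double: tangent at (7, 9): λ = (3·7² + 3)/(2·9) ≡ 7/7. 7⁻¹ ≡ 8 (mod 11) since 7·8 = 56 ≡ 1, so λ ≡ 7·8 ≡ 1.
  x = λ² - 7 - 7 = 1 - 14 ≡ 9; y = λ·(7 - 9) - 9 ≡ 0. → (9, 0)
add Q: (9, 0) + (7, 9). λ = (9 - 0)/(7 - 9) ≡ 9/9 mod 11. 9⁻¹ ≡ 5 (mod 11), so λ ≡ 1.
  x = λ² - 9 - 7 = 1 - 16 ≡ 7; y = λ·(9 - 7) - 0 ≡ 2. → (7, 2)
double: tangent at (7, 2): λ = (3·7² + 3)/(2·2) ≡ 7/4. 4⁻¹ ≡ 3 (mod 11), so λ ≡ 7·3 ≡ 10.
  x = λ² - 7 - 7 = 100 - 14 ≡ 9; y = λ·(7 - 9) - 2 ≡ 0. → (9, 0)
add Q: (9, 0) + (7, 9). λ = (9 - 0)/(7 - 9) ≡ 9/9 mod 11. 9⁻¹ ≡ 5 (mod 11) since 9·5 = 45 ≡ 1, so λ ≡ 1.
  x = λ² - 9 - 7 = 1 - 16 ≡ 7; y = λ·(9 - 7) - 0 ≡ 2. → (7, 2)

(7, 2)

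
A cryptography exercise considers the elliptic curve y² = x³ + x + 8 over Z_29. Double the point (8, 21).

tangent at (8, 21): λ = (3·8² + 1)/(2·21) ≡ 19/13. 13⁻¹ ≡ 9 (mod 29) since 13·9 = 117 ≡ 1, so λ ≡ 19·9 ≡ 26.
  x = λ² - 8 - 8 = 676 - 16 ≡ 22; y = λ·(8 - 22) - 21 ≡ 21. → (22, 21)

(22, 21)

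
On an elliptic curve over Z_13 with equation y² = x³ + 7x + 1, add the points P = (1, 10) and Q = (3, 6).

(1, 10) + (3, 6). λ = (6 - 10)/(3 - 1) ≡ 9/2 mod 13. 2⁻¹ ≡ 7 (mod 13) since 2·7 = 14 ≡ 1, so λ ≡ 11.
  x = λ² - 1 - 3 = 121 - 4 ≡ 0; y = λ·(1 - 0) - 10 ≡ 1. → (0, 1)

(0, 1)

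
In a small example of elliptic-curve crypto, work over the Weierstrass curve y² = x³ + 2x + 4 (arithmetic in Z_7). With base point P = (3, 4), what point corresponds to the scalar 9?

Double-and-add on 9 = (1001)₂. Start with P = (3, 4) for the leading 1-bit.
double: tangent at (3, 4): λ = (3·3² + 2)/(2·4) ≡ 1/1. 1⁻¹ ≡ 1 (mod 7) since 1·1 = 1 ≡ 1, so λ ≡ 1·1 ≡ 1.
  x = λ² - 3 - 3 = 1 - 6 ≡ 2; y = λ·(3 - 2) - 4 ≡ 4. → (2, 4)
double: tangent at (2, 4): λ = (3·2² + 2)/(2·4) ≡ 0/1. 1⁻¹ ≡ 1 (mod 7) since 1·1 = 1 ≡ 1, so λ ≡ 0·1 ≡ 0.
  x = λ² - 2 - 2 = 0 - 4 ≡ 3; y = λ·(2 - 3) - 4 ≡ 3. → (3, 3)
double: tangent at (3, 3): λ = (3·3² + 2)/(2·3) ≡ 1/6. 6⁻¹ ≡ 6 (mod 7), so λ ≡ 1·6 ≡ 6.
  x = λ² - 3 - 3 = 36 - 6 ≡ 2; y = λ·(3 - 2) - 3 ≡ 3. → (2, 3)
add P: (2, 3) + (3, 4). λ = (4 - 3)/(3 - 2) ≡ 1/1 mod 7. 1⁻¹ ≡ 1 (mod 7) since 1·1 = 1 ≡ 1, so λ ≡ 1.
  x = λ² - 2 - 3 = 1 - 5 ≡ 3; y = λ·(2 - 3) - 3 ≡ 3. → (3, 3)

(3, 3)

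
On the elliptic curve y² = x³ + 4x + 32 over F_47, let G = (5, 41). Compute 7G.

(15, 6)

Repeated addition: build up to 7G.
2G: tangent at (5, 41): λ = (3·5² + 4)/(2·41) ≡ 32/35. 35⁻¹ ≡ 43 (mod 47) since 35·43 = 1505 ≡ 1, so λ ≡ 32·43 ≡ 13.
  x = λ² - 5 - 5 = 169 - 10 ≡ 18; y = λ·(5 - 18) - 41 ≡ 25. → (18, 25)
3G: (18, 25) + (5, 41). λ = (41 - 25)/(5 - 18) ≡ 16/34 mod 47. 34⁻¹ ≡ 18 (mod 47), so λ ≡ 6.
  x = λ² - 18 - 5 = 36 - 23 ≡ 13; y = λ·(18 - 13) - 25 ≡ 5. → (13, 5)
4G: (13, 5) + (5, 41). λ = (41 - 5)/(5 - 13) ≡ 36/39 mod 47. 39⁻¹ ≡ 41 (mod 47), so λ ≡ 19.
  x = λ² - 13 - 5 = 361 - 18 ≡ 14; y = λ·(13 - 14) - 5 ≡ 23. → (14, 23)
5G: (14, 23) + (5, 41). λ = (41 - 23)/(5 - 14) ≡ 18/38 mod 47. 38⁻¹ ≡ 26 (mod 47) since 38·26 = 988 ≡ 1, so λ ≡ 45.
  x = λ² - 14 - 5 = 2025 - 19 ≡ 32; y = λ·(14 - 32) - 23 ≡ 13. → (32, 13)
6G: (32, 13) + (5, 41). λ = (41 - 13)/(5 - 32) ≡ 28/20 mod 47. 20⁻¹ ≡ 40 (mod 47), so λ ≡ 39.
  x = λ² - 32 - 5 = 1521 - 37 ≡ 27; y = λ·(32 - 27) - 13 ≡ 41. → (27, 41)
7G: (27, 41) + (5, 41). λ = (41 - 41)/(5 - 27) ≡ 0/25 mod 47. 25⁻¹ ≡ 32 (mod 47), so λ ≡ 0.
  x = λ² - 27 - 5 = 0 - 32 ≡ 15; y = λ·(27 - 15) - 41 ≡ 6. → (15, 6)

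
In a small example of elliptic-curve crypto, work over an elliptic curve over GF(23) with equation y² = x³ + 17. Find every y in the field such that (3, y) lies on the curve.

x³ + 0x + 17 = 44 ≡ 21 (mod 23).
21 is a non-residue mod 23; no y exists.

none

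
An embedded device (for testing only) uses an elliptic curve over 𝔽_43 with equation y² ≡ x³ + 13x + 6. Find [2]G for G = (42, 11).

tangent at (42, 11): λ = (3·42² + 13)/(2·11) ≡ 16/22. 22⁻¹ ≡ 2 (mod 43), so λ ≡ 16·2 ≡ 32.
  x = λ² - 42 - 42 = 1024 - 84 ≡ 37; y = λ·(42 - 37) - 11 ≡ 20. → (37, 20)

(37, 20)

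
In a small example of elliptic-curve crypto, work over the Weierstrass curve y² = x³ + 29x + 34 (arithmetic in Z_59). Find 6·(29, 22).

(12, 35)

Write P = (29, 22).
Double-and-add on 6 = (110)₂. Start with P = (29, 22) for the leading 1-bit.
double: tangent at (29, 22): λ = (3·29² + 29)/(2·22) ≡ 15/44. 44⁻¹ ≡ 55 (mod 59), so λ ≡ 15·55 ≡ 58.
  x = λ² - 29 - 29 = 3364 - 58 ≡ 2; y = λ·(29 - 2) - 22 ≡ 10. → (2, 10)
add P: (2, 10) + (29, 22). λ = (22 - 10)/(29 - 2) ≡ 12/27 mod 59. 27⁻¹ ≡ 35 (mod 59) since 27·35 = 945 ≡ 1, so λ ≡ 7.
  x = λ² - 2 - 29 = 49 - 31 ≡ 18; y = λ·(2 - 18) - 10 ≡ 55. → (18, 55)
double: tangent at (18, 55): λ = (3·18² + 29)/(2·55) ≡ 57/51. 51⁻¹ ≡ 22 (mod 59), so λ ≡ 57·22 ≡ 15.
  x = λ² - 18 - 18 = 225 - 36 ≡ 12; y = λ·(18 - 12) - 55 ≡ 35. → (12, 35)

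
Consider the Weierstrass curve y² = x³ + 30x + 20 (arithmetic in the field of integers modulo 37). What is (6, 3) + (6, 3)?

tangent at (6, 3): λ = (3·6² + 30)/(2·3) ≡ 27/6. 6⁻¹ ≡ 31 (mod 37), so λ ≡ 27·31 ≡ 23.
  x = λ² - 6 - 6 = 529 - 12 ≡ 36; y = λ·(6 - 36) - 3 ≡ 10. → (36, 10)

(36, 10)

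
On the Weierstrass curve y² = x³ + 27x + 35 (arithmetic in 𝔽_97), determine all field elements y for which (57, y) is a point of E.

none

x³ + 27x + 35 = 186767 ≡ 42 (mod 97).
42 is a non-residue mod 97; no y exists.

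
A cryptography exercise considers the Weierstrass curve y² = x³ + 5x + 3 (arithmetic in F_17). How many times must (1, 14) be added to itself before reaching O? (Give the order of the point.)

2P: tangent at (1, 14): λ = (3·1² + 5)/(2·14) ≡ 8/11. 11⁻¹ ≡ 14 (mod 17), so λ ≡ 8·14 ≡ 10.
  x = λ² - 1 - 1 = 100 - 2 ≡ 13; y = λ·(1 - 13) - 14 ≡ 2. → (13, 2)
3P: (13, 2) + (1, 14). λ = (14 - 2)/(1 - 13) ≡ 12/5 mod 17. 5⁻¹ ≡ 7 (mod 17) since 5·7 = 35 ≡ 1, so λ ≡ 16.
  x = λ² - 13 - 1 = 256 - 14 ≡ 4; y = λ·(13 - 4) - 2 ≡ 6. → (4, 6)
4P: (4, 6) + (1, 14). λ = (14 - 6)/(1 - 4) ≡ 8/14 mod 17. 14⁻¹ ≡ 11 (mod 17) since 14·11 = 154 ≡ 1, so λ ≡ 3.
  x = λ² - 4 - 1 = 9 - 5 ≡ 4; y = λ·(4 - 4) - 6 ≡ 11. → (4, 11)
5P: (4, 11) + (1, 14). λ = (14 - 11)/(1 - 4) ≡ 3/14 mod 17. 14⁻¹ ≡ 11 (mod 17), so λ ≡ 16.
  x = λ² - 4 - 1 = 256 - 5 ≡ 13; y = λ·(4 - 13) - 11 ≡ 15. → (13, 15)
6P: (13, 15) + (1, 14). λ = (14 - 15)/(1 - 13) ≡ 16/5 mod 17. 5⁻¹ ≡ 7 (mod 17) since 5·7 = 35 ≡ 1, so λ ≡ 10.
  x = λ² - 13 - 1 = 100 - 14 ≡ 1; y = λ·(13 - 1) - 15 ≡ 3. → (1, 3)
7P: (1, 3) + (1, 14): same x and y₁ ≡ -y₂, so the sum is O.
7P = O, so the order is 7.

7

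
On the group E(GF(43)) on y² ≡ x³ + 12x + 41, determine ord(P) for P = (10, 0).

2P: (10, 0) + (10, 0): same x and y₁ ≡ -y₂, so the sum is ∞.
2P = ∞, so the order is 2.

2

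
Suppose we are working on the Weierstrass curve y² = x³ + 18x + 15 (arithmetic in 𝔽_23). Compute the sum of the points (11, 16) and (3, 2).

(11, 16) + (3, 2). λ = (2 - 16)/(3 - 11) ≡ 9/15 mod 23. 15⁻¹ ≡ 20 (mod 23) since 15·20 = 300 ≡ 1, so λ ≡ 19.
  x = λ² - 11 - 3 = 361 - 14 ≡ 2; y = λ·(11 - 2) - 16 ≡ 17. → (2, 17)

(2, 17)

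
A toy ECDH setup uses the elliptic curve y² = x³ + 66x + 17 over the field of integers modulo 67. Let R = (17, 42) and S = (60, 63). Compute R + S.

(17, 42) + (60, 63). λ = (63 - 42)/(60 - 17) ≡ 21/43 mod 67. 43⁻¹ ≡ 53 (mod 67) since 43·53 = 2279 ≡ 1, so λ ≡ 41.
  x = λ² - 17 - 60 = 1681 - 77 ≡ 63; y = λ·(17 - 63) - 42 ≡ 15. → (63, 15)

(63, 15)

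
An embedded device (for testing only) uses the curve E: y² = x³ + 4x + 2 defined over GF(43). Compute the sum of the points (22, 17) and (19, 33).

(22, 17) + (19, 33). λ = (33 - 17)/(19 - 22) ≡ 16/40 mod 43. 40⁻¹ ≡ 14 (mod 43), so λ ≡ 9.
  x = λ² - 22 - 19 = 81 - 41 ≡ 40; y = λ·(22 - 40) - 17 ≡ 36. → (40, 36)

(40, 36)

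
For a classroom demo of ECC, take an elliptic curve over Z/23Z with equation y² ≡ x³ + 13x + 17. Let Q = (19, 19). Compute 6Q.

Double-and-add on 6 = (110)₂. Start with Q = (19, 19) for the leading 1-bit.
double: tangent at (19, 19): λ = (3·19² + 13)/(2·19) ≡ 15/15. 15⁻¹ ≡ 20 (mod 23) since 15·20 = 300 ≡ 1, so λ ≡ 15·20 ≡ 1.
  x = λ² - 19 - 19 = 1 - 38 ≡ 9; y = λ·(19 - 9) - 19 ≡ 14. → (9, 14)
add Q: (9, 14) + (19, 19). λ = (19 - 14)/(19 - 9) ≡ 5/10 mod 23. 10⁻¹ ≡ 7 (mod 23), so λ ≡ 12.
  x = λ² - 9 - 19 = 144 - 28 ≡ 1; y = λ·(9 - 1) - 14 ≡ 13. → (1, 13)
double: tangent at (1, 13): λ = (3·1² + 13)/(2·13) ≡ 16/3. 3⁻¹ ≡ 8 (mod 23) since 3·8 = 24 ≡ 1, so λ ≡ 16·8 ≡ 13.
  x = λ² - 1 - 1 = 169 - 2 ≡ 6; y = λ·(1 - 6) - 13 ≡ 14. → (6, 14)

(6, 14)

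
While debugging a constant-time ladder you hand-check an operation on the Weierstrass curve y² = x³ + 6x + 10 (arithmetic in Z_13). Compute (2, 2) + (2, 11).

The two points share x = 2 and their y-coordinates satisfy 2 + 11 ≡ 0 (mod 13), so they are inverses. Their sum is ∞.

O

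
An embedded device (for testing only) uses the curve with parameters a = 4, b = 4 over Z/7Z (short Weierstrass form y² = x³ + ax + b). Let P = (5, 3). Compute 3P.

(1, 4)

Repeated addition: build up to 3P.
2P: tangent at (5, 3): λ = (3·5² + 4)/(2·3) ≡ 2/6. 6⁻¹ ≡ 6 (mod 7) since 6·6 = 36 ≡ 1, so λ ≡ 2·6 ≡ 5.
  x = λ² - 5 - 5 = 25 - 10 ≡ 1; y = λ·(5 - 1) - 3 ≡ 3. → (1, 3)
3P: (1, 3) + (5, 3). λ = (3 - 3)/(5 - 1) ≡ 0/4 mod 7. 4⁻¹ ≡ 2 (mod 7), so λ ≡ 0.
  x = λ² - 1 - 5 = 0 - 6 ≡ 1; y = λ·(1 - 1) - 3 ≡ 4. → (1, 4)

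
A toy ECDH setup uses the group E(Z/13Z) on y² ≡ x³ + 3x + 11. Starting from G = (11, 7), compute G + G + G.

Repeated addition: build up to 3G.
2G: tangent at (11, 7): λ = (3·11² + 3)/(2·7) ≡ 2/1. 1⁻¹ ≡ 1 (mod 13), so λ ≡ 2·1 ≡ 2.
  x = λ² - 11 - 11 = 4 - 22 ≡ 8; y = λ·(11 - 8) - 7 ≡ 12. → (8, 12)
3G: (8, 12) + (11, 7). λ = (7 - 12)/(11 - 8) ≡ 8/3 mod 13. 3⁻¹ ≡ 9 (mod 13) since 3·9 = 27 ≡ 1, so λ ≡ 7.
  x = λ² - 8 - 11 = 49 - 19 ≡ 4; y = λ·(8 - 4) - 12 ≡ 3. → (4, 3)

(4, 3)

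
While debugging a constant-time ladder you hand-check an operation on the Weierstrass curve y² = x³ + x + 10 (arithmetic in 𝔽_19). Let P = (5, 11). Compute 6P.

Double-and-add on 6 = (110)₂. Start with P = (5, 11) for the leading 1-bit.
double: tangent at (5, 11): λ = (3·5² + 1)/(2·11) ≡ 0/3. 3⁻¹ ≡ 13 (mod 19), so λ ≡ 0·13 ≡ 0.
  x = λ² - 5 - 5 = 0 - 10 ≡ 9; y = λ·(5 - 9) - 11 ≡ 8. → (9, 8)
add P: (9, 8) + (5, 11). λ = (11 - 8)/(5 - 9) ≡ 3/15 mod 19. 15⁻¹ ≡ 14 (mod 19), so λ ≡ 4.
  x = λ² - 9 - 5 = 16 - 14 ≡ 2; y = λ·(9 - 2) - 8 ≡ 1. → (2, 1)
double: tangent at (2, 1): λ = (3·2² + 1)/(2·1) ≡ 13/2. 2⁻¹ ≡ 10 (mod 19) since 2·10 = 20 ≡ 1, so λ ≡ 13·10 ≡ 16.
  x = λ² - 2 - 2 = 256 - 4 ≡ 5; y = λ·(2 - 5) - 1 ≡ 8. → (5, 8)

(5, 8)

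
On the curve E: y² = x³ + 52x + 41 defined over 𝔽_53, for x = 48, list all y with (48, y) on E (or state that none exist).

x³ + 52x + 41 = 113129 ≡ 27 (mod 53).
27 is a non-residue mod 53; no y exists.

none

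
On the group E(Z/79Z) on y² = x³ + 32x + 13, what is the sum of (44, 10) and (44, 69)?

The two points share x = 44 and their y-coordinates satisfy 10 + 69 ≡ 0 (mod 79), so they are inverses. Their sum is the point at infinity.

O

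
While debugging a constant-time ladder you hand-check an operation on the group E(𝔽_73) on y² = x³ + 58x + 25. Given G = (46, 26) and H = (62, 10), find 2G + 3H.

First 2G:
Repeated addition: build up to 2G.
2G: tangent at (46, 26): λ = (3·46² + 58)/(2·26) ≡ 55/52. 52⁻¹ ≡ 66 (mod 73), so λ ≡ 55·66 ≡ 53.
  x = λ² - 46 - 46 = 2809 - 92 ≡ 16; y = λ·(46 - 16) - 26 ≡ 31. → (16, 31)
2G = (16, 31).
Next 3H:
Repeated addition: build up to 3H.
2H: tangent at (62, 10): λ = (3·62² + 58)/(2·10) ≡ 56/20. 20⁻¹ ≡ 11 (mod 73), so λ ≡ 56·11 ≡ 32.
  x = λ² - 62 - 62 = 1024 - 124 ≡ 24; y = λ·(62 - 24) - 10 ≡ 38. → (24, 38)
3H: (24, 38) + (62, 10). λ = (10 - 38)/(62 - 24) ≡ 45/38 mod 73. 38⁻¹ ≡ 25 (mod 73), so λ ≡ 30.
  x = λ² - 24 - 62 = 900 - 86 ≡ 11; y = λ·(24 - 11) - 38 ≡ 60. → (11, 60)
3H = (11, 60).
Finally 2G + 3H:
(16, 31) + (11, 60). λ = (60 - 31)/(11 - 16) ≡ 29/68 mod 73. 68⁻¹ ≡ 29 (mod 73) since 68·29 = 1972 ≡ 1, so λ ≡ 38.
  x = λ² - 16 - 11 = 1444 - 27 ≡ 30; y = λ·(16 - 30) - 31 ≡ 21. → (30, 21)

(30, 21)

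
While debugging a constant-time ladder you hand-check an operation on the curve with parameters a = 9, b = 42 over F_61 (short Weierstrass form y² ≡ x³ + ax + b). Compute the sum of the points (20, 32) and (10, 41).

(19, 22)

(20, 32) + (10, 41). λ = (41 - 32)/(10 - 20) ≡ 9/51 mod 61. 51⁻¹ ≡ 6 (mod 61), so λ ≡ 54.
  x = λ² - 20 - 10 = 2916 - 30 ≡ 19; y = λ·(20 - 19) - 32 ≡ 22. → (19, 22)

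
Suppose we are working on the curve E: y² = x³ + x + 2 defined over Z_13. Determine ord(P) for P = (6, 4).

2P: tangent at (6, 4): λ = (3·6² + 1)/(2·4) ≡ 5/8. 8⁻¹ ≡ 5 (mod 13), so λ ≡ 5·5 ≡ 12.
  x = λ² - 6 - 6 = 144 - 12 ≡ 2; y = λ·(6 - 2) - 4 ≡ 5. → (2, 5)
3P: (2, 5) + (6, 4). λ = (4 - 5)/(6 - 2) ≡ 12/4 mod 13. 4⁻¹ ≡ 10 (mod 13), so λ ≡ 3.
  x = λ² - 2 - 6 = 9 - 8 ≡ 1; y = λ·(2 - 1) - 5 ≡ 11. → (1, 11)
4P: (1, 11) + (6, 4). λ = (4 - 11)/(6 - 1) ≡ 6/5 mod 13. 5⁻¹ ≡ 8 (mod 13), so λ ≡ 9.
  x = λ² - 1 - 6 = 81 - 7 ≡ 9; y = λ·(1 - 9) - 11 ≡ 8. → (9, 8)
5P: (9, 8) + (6, 4). λ = (4 - 8)/(6 - 9) ≡ 9/10 mod 13. 10⁻¹ ≡ 4 (mod 13), so λ ≡ 10.
  x = λ² - 9 - 6 = 100 - 15 ≡ 7; y = λ·(9 - 7) - 8 ≡ 12. → (7, 12)
6P: (7, 12) + (6, 4). λ = (4 - 12)/(6 - 7) ≡ 5/12 mod 13. 12⁻¹ ≡ 12 (mod 13), so λ ≡ 8.
  x = λ² - 7 - 6 = 64 - 13 ≡ 12; y = λ·(7 - 12) - 12 ≡ 0. → (12, 0)
7P: (12, 0) + (6, 4). λ = (4 - 0)/(6 - 12) ≡ 4/7 mod 13. 7⁻¹ ≡ 2 (mod 13) since 7·2 = 14 ≡ 1, so λ ≡ 8.
  x = λ² - 12 - 6 = 64 - 18 ≡ 7; y = λ·(12 - 7) - 0 ≡ 1. → (7, 1)
8P: (7, 1) + (6, 4). λ = (4 - 1)/(6 - 7) ≡ 3/12 mod 13. 12⁻¹ ≡ 12 (mod 13) since 12·12 = 144 ≡ 1, so λ ≡ 10.
  x = λ² - 7 - 6 = 100 - 13 ≡ 9; y = λ·(7 - 9) - 1 ≡ 5. → (9, 5)
9P: (9, 5) + (6, 4). λ = (4 - 5)/(6 - 9) ≡ 12/10 mod 13. 10⁻¹ ≡ 4 (mod 13), so λ ≡ 9.
  x = λ² - 9 - 6 = 81 - 15 ≡ 1; y = λ·(9 - 1) - 5 ≡ 2. → (1, 2)
10P: (1, 2) + (6, 4). λ = (4 - 2)/(6 - 1) ≡ 2/5 mod 13. 5⁻¹ ≡ 8 (mod 13) since 5·8 = 40 ≡ 1, so λ ≡ 3.
  x = λ² - 1 - 6 = 9 - 7 ≡ 2; y = λ·(1 - 2) - 2 ≡ 8. → (2, 8)
11P: (2, 8) + (6, 4). λ = (4 - 8)/(6 - 2) ≡ 9/4 mod 13. 4⁻¹ ≡ 10 (mod 13) since 4·10 = 40 ≡ 1, so λ ≡ 12.
  x = λ² - 2 - 6 = 144 - 8 ≡ 6; y = λ·(2 - 6) - 8 ≡ 9. → (6, 9)
12P: (6, 9) + (6, 4): same x and y₁ ≡ -y₂, so the sum is 𝒪.
12P = 𝒪, so the order is 12.

12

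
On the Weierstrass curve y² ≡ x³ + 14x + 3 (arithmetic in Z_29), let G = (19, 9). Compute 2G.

(25, 12)

tangent at (19, 9): λ = (3·19² + 14)/(2·9) ≡ 24/18. 18⁻¹ ≡ 21 (mod 29), so λ ≡ 24·21 ≡ 11.
  x = λ² - 19 - 19 = 121 - 38 ≡ 25; y = λ·(19 - 25) - 9 ≡ 12. → (25, 12)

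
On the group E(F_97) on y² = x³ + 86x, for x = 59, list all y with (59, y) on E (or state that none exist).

none

x³ + 86x + 0 = 210453 ≡ 60 (mod 97).
60 is a non-residue mod 97; no y exists.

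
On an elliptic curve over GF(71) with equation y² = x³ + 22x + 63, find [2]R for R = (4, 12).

tangent at (4, 12): λ = (3·4² + 22)/(2·12) ≡ 70/24. 24⁻¹ ≡ 3 (mod 71) since 24·3 = 72 ≡ 1, so λ ≡ 70·3 ≡ 68.
  x = λ² - 4 - 4 = 4624 - 8 ≡ 1; y = λ·(4 - 1) - 12 ≡ 50. → (1, 50)

(1, 50)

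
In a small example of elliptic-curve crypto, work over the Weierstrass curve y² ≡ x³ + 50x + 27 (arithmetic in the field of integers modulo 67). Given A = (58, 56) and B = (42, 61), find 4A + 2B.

First 4A:
Double-and-add on 4 = (100)₂. Start with A = (58, 56) for the leading 1-bit.
double: tangent at (58, 56): λ = (3·58² + 50)/(2·56) ≡ 25/45. 45⁻¹ ≡ 3 (mod 67) since 45·3 = 135 ≡ 1, so λ ≡ 25·3 ≡ 8.
  x = λ² - 58 - 58 = 64 - 116 ≡ 15; y = λ·(58 - 15) - 56 ≡ 20. → (15, 20)
double: tangent at (15, 20): λ = (3·15² + 50)/(2·20) ≡ 55/40. 40⁻¹ ≡ 62 (mod 67) since 40·62 = 2480 ≡ 1, so λ ≡ 55·62 ≡ 60.
  x = λ² - 15 - 15 = 3600 - 30 ≡ 19; y = λ·(15 - 19) - 20 ≡ 8. → (19, 8)
4A = (19, 8).
Next 2B:
Repeated addition: build up to 2B.
2B: tangent at (42, 61): λ = (3·42² + 50)/(2·61) ≡ 49/55. 55⁻¹ ≡ 39 (mod 67), so λ ≡ 49·39 ≡ 35.
  x = λ² - 42 - 42 = 1225 - 84 ≡ 2; y = λ·(42 - 2) - 61 ≡ 66. → (2, 66)
2B = (2, 66).
Finally 4A + 2B:
(19, 8) + (2, 66). λ = (66 - 8)/(2 - 19) ≡ 58/50 mod 67. 50⁻¹ ≡ 63 (mod 67), so λ ≡ 36.
  x = λ² - 19 - 2 = 1296 - 21 ≡ 2; y = λ·(19 - 2) - 8 ≡ 1. → (2, 1)

(2, 1)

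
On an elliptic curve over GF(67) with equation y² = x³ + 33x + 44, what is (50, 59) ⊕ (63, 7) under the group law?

(37, 23)

(50, 59) + (63, 7). λ = (7 - 59)/(63 - 50) ≡ 15/13 mod 67. 13⁻¹ ≡ 31 (mod 67), so λ ≡ 63.
  x = λ² - 50 - 63 = 3969 - 113 ≡ 37; y = λ·(50 - 37) - 59 ≡ 23. → (37, 23)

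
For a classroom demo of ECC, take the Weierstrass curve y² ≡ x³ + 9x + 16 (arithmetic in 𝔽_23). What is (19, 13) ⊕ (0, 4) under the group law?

(22, 11)

(19, 13) + (0, 4). λ = (4 - 13)/(0 - 19) ≡ 14/4 mod 23. 4⁻¹ ≡ 6 (mod 23) since 4·6 = 24 ≡ 1, so λ ≡ 15.
  x = λ² - 19 - 0 = 225 - 19 ≡ 22; y = λ·(19 - 22) - 13 ≡ 11. → (22, 11)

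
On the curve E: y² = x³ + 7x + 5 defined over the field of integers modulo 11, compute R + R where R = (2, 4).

(8, 1)

tangent at (2, 4): λ = (3·2² + 7)/(2·4) ≡ 8/8. 8⁻¹ ≡ 7 (mod 11), so λ ≡ 8·7 ≡ 1.
  x = λ² - 2 - 2 = 1 - 4 ≡ 8; y = λ·(2 - 8) - 4 ≡ 1. → (8, 1)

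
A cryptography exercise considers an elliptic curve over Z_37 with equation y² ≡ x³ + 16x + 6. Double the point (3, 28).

tangent at (3, 28): λ = (3·3² + 16)/(2·28) ≡ 6/19. 19⁻¹ ≡ 2 (mod 37) since 19·2 = 38 ≡ 1, so λ ≡ 6·2 ≡ 12.
  x = λ² - 3 - 3 = 144 - 6 ≡ 27; y = λ·(3 - 27) - 28 ≡ 17. → (27, 17)

(27, 17)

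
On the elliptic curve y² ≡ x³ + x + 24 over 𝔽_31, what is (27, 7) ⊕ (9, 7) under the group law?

(27, 7) + (9, 7). λ = (7 - 7)/(9 - 27) ≡ 0/13 mod 31. 13⁻¹ ≡ 12 (mod 31), so λ ≡ 0.
  x = λ² - 27 - 9 = 0 - 36 ≡ 26; y = λ·(27 - 26) - 7 ≡ 24. → (26, 24)

(26, 24)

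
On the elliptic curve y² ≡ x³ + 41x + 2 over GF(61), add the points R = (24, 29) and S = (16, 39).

(34, 14)

(24, 29) + (16, 39). λ = (39 - 29)/(16 - 24) ≡ 10/53 mod 61. 53⁻¹ ≡ 38 (mod 61), so λ ≡ 14.
  x = λ² - 24 - 16 = 196 - 40 ≡ 34; y = λ·(24 - 34) - 29 ≡ 14. → (34, 14)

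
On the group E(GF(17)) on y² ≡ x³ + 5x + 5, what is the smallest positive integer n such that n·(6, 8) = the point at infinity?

2P: tangent at (6, 8): λ = (3·6² + 5)/(2·8) ≡ 11/16. 16⁻¹ ≡ 16 (mod 17), so λ ≡ 11·16 ≡ 6.
  x = λ² - 6 - 6 = 36 - 12 ≡ 7; y = λ·(6 - 7) - 8 ≡ 3. → (7, 3)
3P: (7, 3) + (6, 8). λ = (8 - 3)/(6 - 7) ≡ 5/16 mod 17. 16⁻¹ ≡ 16 (mod 17), so λ ≡ 12.
  x = λ² - 7 - 6 = 144 - 13 ≡ 12; y = λ·(7 - 12) - 3 ≡ 5. → (12, 5)
4P: (12, 5) + (6, 8). λ = (8 - 5)/(6 - 12) ≡ 3/11 mod 17. 11⁻¹ ≡ 14 (mod 17) since 11·14 = 154 ≡ 1, so λ ≡ 8.
  x = λ² - 12 - 6 = 64 - 18 ≡ 12; y = λ·(12 - 12) - 5 ≡ 12. → (12, 12)
5P: (12, 12) + (6, 8). λ = (8 - 12)/(6 - 12) ≡ 13/11 mod 17. 11⁻¹ ≡ 14 (mod 17), so λ ≡ 12.
  x = λ² - 12 - 6 = 144 - 18 ≡ 7; y = λ·(12 - 7) - 12 ≡ 14. → (7, 14)
6P: (7, 14) + (6, 8). λ = (8 - 14)/(6 - 7) ≡ 11/16 mod 17. 16⁻¹ ≡ 16 (mod 17), so λ ≡ 6.
  x = λ² - 7 - 6 = 36 - 13 ≡ 6; y = λ·(7 - 6) - 14 ≡ 9. → (6, 9)
7P: (6, 9) + (6, 8): same x and y₁ ≡ -y₂, so the sum is the point at infinity.
7P = the point at infinity, so the order is 7.

7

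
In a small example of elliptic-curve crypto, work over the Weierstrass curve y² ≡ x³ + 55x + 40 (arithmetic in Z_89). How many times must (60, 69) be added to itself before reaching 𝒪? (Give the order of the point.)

7

2P: tangent at (60, 69): λ = (3·60² + 55)/(2·69) ≡ 86/49. 49⁻¹ ≡ 20 (mod 89) since 49·20 = 980 ≡ 1, so λ ≡ 86·20 ≡ 29.
  x = λ² - 60 - 60 = 841 - 120 ≡ 9; y = λ·(60 - 9) - 69 ≡ 75. → (9, 75)
3P: (9, 75) + (60, 69). λ = (69 - 75)/(60 - 9) ≡ 83/51 mod 89. 51⁻¹ ≡ 7 (mod 89), so λ ≡ 47.
  x = λ² - 9 - 60 = 2209 - 69 ≡ 4; y = λ·(9 - 4) - 75 ≡ 71. → (4, 71)
4P: (4, 71) + (60, 69). λ = (69 - 71)/(60 - 4) ≡ 87/56 mod 89. 56⁻¹ ≡ 62 (mod 89), so λ ≡ 54.
  x = λ² - 4 - 60 = 2916 - 64 ≡ 4; y = λ·(4 - 4) - 71 ≡ 18. → (4, 18)
5P: (4, 18) + (60, 69). λ = (69 - 18)/(60 - 4) ≡ 51/56 mod 89. 56⁻¹ ≡ 62 (mod 89), so λ ≡ 47.
  x = λ² - 4 - 60 = 2209 - 64 ≡ 9; y = λ·(4 - 9) - 18 ≡ 14. → (9, 14)
6P: (9, 14) + (60, 69). λ = (69 - 14)/(60 - 9) ≡ 55/51 mod 89. 51⁻¹ ≡ 7 (mod 89), so λ ≡ 29.
  x = λ² - 9 - 60 = 841 - 69 ≡ 60; y = λ·(9 - 60) - 14 ≡ 20. → (60, 20)
7P: (60, 20) + (60, 69): same x and y₁ ≡ -y₂, so the sum is 𝒪.
7P = 𝒪, so the order is 7.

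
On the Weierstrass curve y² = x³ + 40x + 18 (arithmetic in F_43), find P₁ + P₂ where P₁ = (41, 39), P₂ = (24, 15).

(16, 14)

(41, 39) + (24, 15). λ = (15 - 39)/(24 - 41) ≡ 19/26 mod 43. 26⁻¹ ≡ 5 (mod 43) since 26·5 = 130 ≡ 1, so λ ≡ 9.
  x = λ² - 41 - 24 = 81 - 65 ≡ 16; y = λ·(41 - 16) - 39 ≡ 14. → (16, 14)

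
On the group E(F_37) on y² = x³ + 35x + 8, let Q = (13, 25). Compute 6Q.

(32, 35)

Repeated addition: build up to 6Q.
2Q: tangent at (13, 25): λ = (3·13² + 35)/(2·25) ≡ 24/13. 13⁻¹ ≡ 20 (mod 37), so λ ≡ 24·20 ≡ 36.
  x = λ² - 13 - 13 = 1296 - 26 ≡ 12; y = λ·(13 - 12) - 25 ≡ 11. → (12, 11)
3Q: (12, 11) + (13, 25). λ = (25 - 11)/(13 - 12) ≡ 14/1 mod 37. 1⁻¹ ≡ 1 (mod 37) since 1·1 = 1 ≡ 1, so λ ≡ 14.
  x = λ² - 12 - 13 = 196 - 25 ≡ 23; y = λ·(12 - 23) - 11 ≡ 20. → (23, 20)
4Q: (23, 20) + (13, 25). λ = (25 - 20)/(13 - 23) ≡ 5/27 mod 37. 27⁻¹ ≡ 11 (mod 37), so λ ≡ 18.
  x = λ² - 23 - 13 = 324 - 36 ≡ 29; y = λ·(23 - 29) - 20 ≡ 20. → (29, 20)
5Q: (29, 20) + (13, 25). λ = (25 - 20)/(13 - 29) ≡ 5/21 mod 37. 21⁻¹ ≡ 30 (mod 37), so λ ≡ 2.
  x = λ² - 29 - 13 = 4 - 42 ≡ 36; y = λ·(29 - 36) - 20 ≡ 3. → (36, 3)
6Q: (36, 3) + (13, 25). λ = (25 - 3)/(13 - 36) ≡ 22/14 mod 37. 14⁻¹ ≡ 8 (mod 37) since 14·8 = 112 ≡ 1, so λ ≡ 28.
  x = λ² - 36 - 13 = 784 - 49 ≡ 32; y = λ·(36 - 32) - 3 ≡ 35. → (32, 35)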